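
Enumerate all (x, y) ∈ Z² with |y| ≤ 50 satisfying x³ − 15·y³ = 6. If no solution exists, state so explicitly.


The equation is x³ - 15y³ = 6. For fixed y, x³ = 15·y³ + 6, so a solution requires the RHS to be a perfect cube.
Strategy: iterate y from -50 to 50, compute RHS = 15·y³ + 6, and check whether it is a (positive or negative) perfect cube.
Check small values of y:
  y = 0: RHS = 6 is not a perfect cube.
  y = 1: RHS = 21 is not a perfect cube.
  y = -1: RHS = -9 is not a perfect cube.
  y = 2: RHS = 126 is not a perfect cube.
  y = -2: RHS = -114 is not a perfect cube.
  y = 3: RHS = 411 is not a perfect cube.
  y = -3: RHS = -399 is not a perfect cube.
Continuing the search up to |y| = 50 finds no solutions either.
No (x, y) in the scanned range satisfies the equation.

No integer solutions with |y| ≤ 50.


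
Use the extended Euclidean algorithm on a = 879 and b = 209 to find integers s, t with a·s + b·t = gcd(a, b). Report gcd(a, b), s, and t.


Euclidean algorithm on (879, 209) — divide until remainder is 0:
  879 = 4 · 209 + 43
  209 = 4 · 43 + 37
  43 = 1 · 37 + 6
  37 = 6 · 6 + 1
  6 = 6 · 1 + 0
gcd(879, 209) = 1.
Track Bezout coefficients alongside the remainders: start with r₀ = 879 = a·1 + b·0 (s = 1, t = 0) and r₁ = 209 = a·0 + b·1 (s = 0, t = 1); each new remainder r_{k+1} = r_{k-1} − q_k·r_k inherits s_{k+1} = s_{k-1} − q_k·s_k, t_{k+1} = t_{k-1} − q_k·t_k, so r_k = a·s_k + b·t_k at every step:
  q = 4: r = 43, s = 1 − 4·0 = 1, t = 0 − 4·1 = -4  (check: 879·1 + 209·(-4) = 43)
  q = 4: r = 37, s = 0 − 4·1 = -4, t = 1 − 4·(-4) = 17  (check: 879·(-4) + 209·17 = 37)
  q = 1: r = 6, s = 1 − 1·(-4) = 5, t = -4 − 1·17 = -21  (check: 879·5 + 209·(-21) = 6)
  q = 6: r = 1, s = -4 − 6·5 = -34, t = 17 − 6·(-21) = 143  (check: 879·(-34) + 209·143 = 1)
The row with r = 1 (the gcd) gives the Bezout coefficients s = -34, t = 143.
Result: 879 · (-34) + 209 · (143) = 1.

gcd(879, 209) = 1; s = -34, t = 143 (check: 879·(-34) + 209·143 = 1).


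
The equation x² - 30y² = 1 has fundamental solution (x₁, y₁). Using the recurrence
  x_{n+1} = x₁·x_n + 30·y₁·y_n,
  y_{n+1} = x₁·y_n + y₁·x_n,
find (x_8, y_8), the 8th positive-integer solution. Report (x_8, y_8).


Step 1: Find the fundamental solution (x₁, y₁) of x² - 30y² = 1.
  Expand √30 as a continued fraction. a₀ = ⌊√30⌋ = 5; iterate m_{k+1} = d_k·a_k − m_k, d_{k+1} = (30 − m_{k+1}²)/d_k, a_{k+1} = ⌊(a₀ + m_{k+1})/d_{k+1}⌋ (starting m₀ = 0, d₀ = 1), with convergents p_k = a_k·p_{k-1} + p_{k-2}, q_k = a_k·q_{k-1} + q_{k-2} (p₋₁ = 1, q₋₁ = 0):
  k = 0: a₀ = 5; p₀/q₀ = 5/1; p₀² − 30·q₀² = 25 − 30 = -5.
  k = 1: m = 5, d = 5, a = ⌊(5 + 5)/5⌋ = 2; p/q = (2·5 + 1)/(2·1 + 0) = 11/2; p² − 30·q² = 121 − 120 = 1.
  The first convergent with p² − 30·q² = 1 gives the fundamental solution (x₁, y₁) = (11, 2).
Step 2: Apply the recurrence (x_{n+1}, y_{n+1}) = (x₁x_n + 30y₁y_n, x₁y_n + y₁x_n) repeatedly.
  From (x_1, y_1) = (11, 2): x_2 = 11·11 + 30·2·2 = 241; y_2 = 11·2 + 2·11 = 44.
  From (x_2, y_2) = (241, 44): x_3 = 11·241 + 30·2·44 = 5291; y_3 = 11·44 + 2·241 = 966.
  From (x_3, y_3) = (5291, 966): x_4 = 11·5291 + 30·2·966 = 116161; y_4 = 11·966 + 2·5291 = 21208.
  From (x_4, y_4) = (116161, 21208): x_5 = 11·116161 + 30·2·21208 = 2550251; y_5 = 11·21208 + 2·116161 = 465610.
  From (x_5, y_5) = (2550251, 465610): x_6 = 11·2550251 + 30·2·465610 = 55989361; y_6 = 11·465610 + 2·2550251 = 10222212.
  From (x_6, y_6) = (55989361, 10222212): x_7 = 11·55989361 + 30·2·10222212 = 1229215691; y_7 = 11·10222212 + 2·55989361 = 224423054.
  From (x_7, y_7) = (1229215691, 224423054): x_8 = 11·1229215691 + 30·2·224423054 = 26986755841; y_8 = 11·224423054 + 2·1229215691 = 4927084976.
Step 3: Verify x_8² - 30·y_8² = 728284990821747617281 - 728284990821747617280 = 1 (should be 1). ✓

(x_1, y_1) = (11, 2); (x_8, y_8) = (26986755841, 4927084976).


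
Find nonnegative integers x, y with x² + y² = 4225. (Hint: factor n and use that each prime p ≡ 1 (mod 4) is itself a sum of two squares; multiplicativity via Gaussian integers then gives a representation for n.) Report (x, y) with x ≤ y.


Step 1: Factor n = 4225 = 5^2 · 13^2.
Step 2: Check the mod-4 condition on each prime factor: 5 ≡ 1 (mod 4), exponent 2; 13 ≡ 1 (mod 4), exponent 2.
All primes ≡ 3 (mod 4) appear to even exponent (or don't appear), so by the two-squares theorem n IS expressible as a sum of two squares.
Step 3: Build a representation. Group n = k² · m with k = 5 and m = 13 · 13 = 169 (a product of primes ≡ 1 (mod 4)); a representation of m scales to one of n via (k·x)² + (k·y)² = k²(x² + y²). Each prime p ≡ 1 (mod 4) is itself a sum of two squares; find a² by testing p − a² for a perfect square:
  13: 13 − 1² = 12, 13 − 2² = 9 = 3² ⇒ 13 = 2² + 3².
  Combine using the Brahmagupta–Fibonacci identity (a² + b²)(c² + d²) = (ac − bd)² + (ad + bc)² = (ac + bd)² + (ad − bc)²:
  13 · 13 = 169: from (2² + 3²)(2² + 3²), take (2·2 − 3·3, 2·3 + 3·2) = (4 − 9, 6 + 6) = (-5, 12); dropping signs (only squares matter) gives (5, 12); check 5² + 12² = 25 + 144 = 169 ✓.
  Scale by k = 5: (5·5, 5·12) = (25, 60).
Step 4: Order so x ≤ y and verify: 25² + 60² = 625 + 3600 = 4225 = n. ✓

n = 4225 = 25² + 60² (one valid representation with x ≤ y).


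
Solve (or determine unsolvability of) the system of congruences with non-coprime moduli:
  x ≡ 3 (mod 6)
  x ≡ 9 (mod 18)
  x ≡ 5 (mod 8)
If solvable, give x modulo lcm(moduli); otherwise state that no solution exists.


Moduli 6, 18, 8 are not pairwise coprime, so CRT works modulo lcm(m_i) when all pairwise compatibility conditions hold.
Pairwise compatibility: gcd(m_i, m_j) must divide a_i - a_j for every pair.
Merge one congruence at a time:
  Start: x ≡ 3 (mod 6).
  Combine with x ≡ 9 (mod 18): gcd(6, 18) = 6; 9 - 3 = 6, which IS divisible by 6, so compatible.
    Write x = 3 + 6·t and substitute into x ≡ 9 (mod 18): 6·t ≡ 9 − 3 = 6 (mod 18).
    Divide the congruence (and modulus) by g = 6: 1·t ≡ 1 (mod 3).
    So t ≡ 1 (mod 3).
    Then x = 3 + 6·1 = 9, valid modulo lcm(6, 18) = 18: x ≡ 9 (mod 18).
  Combine with x ≡ 5 (mod 8): gcd(18, 8) = 2; 5 - 9 = -4, which IS divisible by 2, so compatible.
    Write x = 9 + 18·t and substitute into x ≡ 5 (mod 8): 18·t ≡ 5 − 9 = -4 (mod 8).
    Divide the congruence (and modulus) by g = 2: 9·t ≡ -2 (mod 4).
    Reduce coefficients mod 4: 1·t ≡ 2 (mod 4).
    So t ≡ 2 (mod 4).
    Then x = 9 + 18·2 = 45, valid modulo lcm(18, 8) = 72: x ≡ 45 (mod 72).
Verify: 45 mod 6 = 3, 45 mod 18 = 9, 45 mod 8 = 5.

x ≡ 45 (mod 72).


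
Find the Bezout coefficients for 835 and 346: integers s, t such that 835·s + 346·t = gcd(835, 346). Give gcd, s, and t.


Euclidean algorithm on (835, 346) — divide until remainder is 0:
  835 = 2 · 346 + 143
  346 = 2 · 143 + 60
  143 = 2 · 60 + 23
  60 = 2 · 23 + 14
  23 = 1 · 14 + 9
  14 = 1 · 9 + 5
  9 = 1 · 5 + 4
  5 = 1 · 4 + 1
  4 = 4 · 1 + 0
gcd(835, 346) = 1.
Track Bezout coefficients alongside the remainders: start with r₀ = 835 = a·1 + b·0 (s = 1, t = 0) and r₁ = 346 = a·0 + b·1 (s = 0, t = 1); each new remainder r_{k+1} = r_{k-1} − q_k·r_k inherits s_{k+1} = s_{k-1} − q_k·s_k, t_{k+1} = t_{k-1} − q_k·t_k, so r_k = a·s_k + b·t_k at every step:
  q = 2: r = 143, s = 1 − 2·0 = 1, t = 0 − 2·1 = -2  (check: 835·1 + 346·(-2) = 143)
  q = 2: r = 60, s = 0 − 2·1 = -2, t = 1 − 2·(-2) = 5  (check: 835·(-2) + 346·5 = 60)
  q = 2: r = 23, s = 1 − 2·(-2) = 5, t = -2 − 2·5 = -12  (check: 835·5 + 346·(-12) = 23)
  q = 2: r = 14, s = -2 − 2·5 = -12, t = 5 − 2·(-12) = 29  (check: 835·(-12) + 346·29 = 14)
  q = 1: r = 9, s = 5 − 1·(-12) = 17, t = -12 − 1·29 = -41  (check: 835·17 + 346·(-41) = 9)
  q = 1: r = 5, s = -12 − 1·17 = -29, t = 29 − 1·(-41) = 70  (check: 835·(-29) + 346·70 = 5)
  q = 1: r = 4, s = 17 − 1·(-29) = 46, t = -41 − 1·70 = -111  (check: 835·46 + 346·(-111) = 4)
  q = 1: r = 1, s = -29 − 1·46 = -75, t = 70 − 1·(-111) = 181  (check: 835·(-75) + 346·181 = 1)
The row with r = 1 (the gcd) gives the Bezout coefficients s = -75, t = 181.
Result: 835 · (-75) + 346 · (181) = 1.

gcd(835, 346) = 1; s = -75, t = 181 (check: 835·(-75) + 346·181 = 1).


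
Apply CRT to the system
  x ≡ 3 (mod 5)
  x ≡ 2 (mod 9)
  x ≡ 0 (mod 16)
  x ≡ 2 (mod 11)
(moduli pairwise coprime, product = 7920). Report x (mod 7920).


Product of moduli M = 5 · 9 · 16 · 11 = 7920.
Merge one congruence at a time:
  Start: x ≡ 3 (mod 5).
  Combine with x ≡ 2 (mod 9); new modulus lcm = 45.
    Write x = 3 + 5·t and substitute into x ≡ 2 (mod 9): 5·t ≡ 2 − 3 = -1 (mod 9).
    Reduce coefficients mod 9: 5·t ≡ 8 (mod 9).
    The inverse of 5 mod 9 is 2 (since 5·2 = 10 = 1·9 + 1), so t ≡ 2·8 = 16 ≡ 7 (mod 9).
    Then x = 3 + 5·7 = 38, valid modulo lcm(5, 9) = 45: x ≡ 38 (mod 45).
  Combine with x ≡ 0 (mod 16); new modulus lcm = 720.
    Write x = 38 + 45·t and substitute into x ≡ 0 (mod 16): 45·t ≡ 0 − 38 = -38 (mod 16).
    Reduce coefficients mod 16: 13·t ≡ 10 (mod 16).
    The inverse of 13 mod 16 is 5 (since 13·5 = 65 = 4·16 + 1), so t ≡ 5·10 = 50 ≡ 2 (mod 16).
    Then x = 38 + 45·2 = 128, valid modulo lcm(45, 16) = 720: x ≡ 128 (mod 720).
  Combine with x ≡ 2 (mod 11); new modulus lcm = 7920.
    Write x = 128 + 720·t and substitute into x ≡ 2 (mod 11): 720·t ≡ 2 − 128 = -126 (mod 11).
    Reduce coefficients mod 11: 5·t ≡ 6 (mod 11).
    The inverse of 5 mod 11 is 9 (since 5·9 = 45 = 4·11 + 1), so t ≡ 9·6 = 54 ≡ 10 (mod 11).
    Then x = 128 + 720·10 = 7328, valid modulo lcm(720, 11) = 7920: x ≡ 7328 (mod 7920).
Verify against each original: 7328 mod 5 = 3, 7328 mod 9 = 2, 7328 mod 16 = 0, 7328 mod 11 = 2.

x ≡ 7328 (mod 7920).


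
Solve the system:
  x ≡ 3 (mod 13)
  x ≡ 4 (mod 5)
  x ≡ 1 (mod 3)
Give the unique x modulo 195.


Moduli 13, 5, 3 are pairwise coprime; by CRT there is a unique solution modulo M = 13 · 5 · 3 = 195.
Solve pairwise, accumulating the modulus:
  Start with x ≡ 3 (mod 13).
  Combine with x ≡ 4 (mod 5): since gcd(13, 5) = 1, we get a unique residue mod 65.
    Write x = 3 + 13·t and substitute into x ≡ 4 (mod 5): 13·t ≡ 4 − 3 = 1 (mod 5).
    Reduce coefficients mod 5: 3·t ≡ 1 (mod 5).
    The inverse of 3 mod 5 is 2 (since 3·2 = 6 = 1·5 + 1), so t ≡ 2·1 = 2 ≡ 2 (mod 5).
    Then x = 3 + 13·2 = 29, valid modulo lcm(13, 5) = 65: x ≡ 29 (mod 65).
  Combine with x ≡ 1 (mod 3): since gcd(65, 3) = 1, we get a unique residue mod 195.
    Write x = 29 + 65·t and substitute into x ≡ 1 (mod 3): 65·t ≡ 1 − 29 = -28 (mod 3).
    Reduce coefficients mod 3: 2·t ≡ 2 (mod 3).
    The inverse of 2 mod 3 is 2 (since 2·2 = 4 = 1·3 + 1), so t ≡ 2·2 = 4 ≡ 1 (mod 3).
    Then x = 29 + 65·1 = 94, valid modulo lcm(65, 3) = 195: x ≡ 94 (mod 195).
Verify: 94 mod 13 = 3 ✓, 94 mod 5 = 4 ✓, 94 mod 3 = 1 ✓.

x ≡ 94 (mod 195).


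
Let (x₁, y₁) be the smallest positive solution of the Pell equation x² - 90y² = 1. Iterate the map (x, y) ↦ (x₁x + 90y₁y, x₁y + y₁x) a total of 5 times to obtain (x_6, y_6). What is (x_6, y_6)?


Step 1: Find the fundamental solution (x₁, y₁) of x² - 90y² = 1.
  Expand √90 as a continued fraction. a₀ = ⌊√90⌋ = 9; iterate m_{k+1} = d_k·a_k − m_k, d_{k+1} = (90 − m_{k+1}²)/d_k, a_{k+1} = ⌊(a₀ + m_{k+1})/d_{k+1}⌋ (starting m₀ = 0, d₀ = 1), with convergents p_k = a_k·p_{k-1} + p_{k-2}, q_k = a_k·q_{k-1} + q_{k-2} (p₋₁ = 1, q₋₁ = 0):
  k = 0: a₀ = 9; p₀/q₀ = 9/1; p₀² − 90·q₀² = 81 − 90 = -9.
  k = 1: m = 9, d = 9, a = ⌊(9 + 9)/9⌋ = 2; p/q = (2·9 + 1)/(2·1 + 0) = 19/2; p² − 90·q² = 361 − 360 = 1.
  The first convergent with p² − 90·q² = 1 gives the fundamental solution (x₁, y₁) = (19, 2).
Step 2: Apply the recurrence (x_{n+1}, y_{n+1}) = (x₁x_n + 90y₁y_n, x₁y_n + y₁x_n) repeatedly.
  From (x_1, y_1) = (19, 2): x_2 = 19·19 + 90·2·2 = 721; y_2 = 19·2 + 2·19 = 76.
  From (x_2, y_2) = (721, 76): x_3 = 19·721 + 90·2·76 = 27379; y_3 = 19·76 + 2·721 = 2886.
  From (x_3, y_3) = (27379, 2886): x_4 = 19·27379 + 90·2·2886 = 1039681; y_4 = 19·2886 + 2·27379 = 109592.
  From (x_4, y_4) = (1039681, 109592): x_5 = 19·1039681 + 90·2·109592 = 39480499; y_5 = 19·109592 + 2·1039681 = 4161610.
  From (x_5, y_5) = (39480499, 4161610): x_6 = 19·39480499 + 90·2·4161610 = 1499219281; y_6 = 19·4161610 + 2·39480499 = 158031588.
Step 3: Verify x_6² - 90·y_6² = 2247658452522156961 - 2247658452522156960 = 1 (should be 1). ✓

(x_1, y_1) = (19, 2); (x_6, y_6) = (1499219281, 158031588).


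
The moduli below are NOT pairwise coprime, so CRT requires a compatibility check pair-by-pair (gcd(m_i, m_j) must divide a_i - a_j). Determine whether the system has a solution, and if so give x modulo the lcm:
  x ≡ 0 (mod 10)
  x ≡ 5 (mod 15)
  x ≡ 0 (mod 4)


Moduli 10, 15, 4 are not pairwise coprime, so CRT works modulo lcm(m_i) when all pairwise compatibility conditions hold.
Pairwise compatibility: gcd(m_i, m_j) must divide a_i - a_j for every pair.
Merge one congruence at a time:
  Start: x ≡ 0 (mod 10).
  Combine with x ≡ 5 (mod 15): gcd(10, 15) = 5; 5 - 0 = 5, which IS divisible by 5, so compatible.
    Write x = 0 + 10·t and substitute into x ≡ 5 (mod 15): 10·t ≡ 5 − 0 = 5 (mod 15).
    Divide the congruence (and modulus) by g = 5: 2·t ≡ 1 (mod 3).
    The inverse of 2 mod 3 is 2 (since 2·2 = 4 = 1·3 + 1), so t ≡ 2·1 = 2 ≡ 2 (mod 3).
    Then x = 0 + 10·2 = 20, valid modulo lcm(10, 15) = 30: x ≡ 20 (mod 30).
  Combine with x ≡ 0 (mod 4): gcd(30, 4) = 2; 0 - 20 = -20, which IS divisible by 2, so compatible.
    Write x = 20 + 30·t and substitute into x ≡ 0 (mod 4): 30·t ≡ 0 − 20 = -20 (mod 4).
    Divide the congruence (and modulus) by g = 2: 15·t ≡ -10 (mod 2).
    Reduce coefficients mod 2: 1·t ≡ 0 (mod 2).
    So t ≡ 0 (mod 2).
    Then x = 20 + 30·0 = 20, valid modulo lcm(30, 4) = 60: x ≡ 20 (mod 60).
Verify: 20 mod 10 = 0, 20 mod 15 = 5, 20 mod 4 = 0.

x ≡ 20 (mod 60).


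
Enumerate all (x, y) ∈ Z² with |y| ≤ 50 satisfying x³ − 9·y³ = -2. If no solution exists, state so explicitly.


The equation is x³ - 9y³ = -2. For fixed y, x³ = 9·y³ − 2, so a solution requires the RHS to be a perfect cube.
Strategy: iterate y from -50 to 50, compute RHS = 9·y³ − 2, and check whether it is a (positive or negative) perfect cube.
Check small values of y:
  y = 0: RHS = -2 is not a perfect cube.
  y = 1: RHS = 7 is not a perfect cube.
  y = -1: RHS = -11 is not a perfect cube.
  y = 2: RHS = 70 is not a perfect cube.
  y = -2: RHS = -74 is not a perfect cube.
  y = 3: RHS = 241 is not a perfect cube.
  y = -3: RHS = -245 is not a perfect cube.
Continuing the search up to |y| = 50 finds no solutions either.
No (x, y) in the scanned range satisfies the equation.

No integer solutions with |y| ≤ 50.


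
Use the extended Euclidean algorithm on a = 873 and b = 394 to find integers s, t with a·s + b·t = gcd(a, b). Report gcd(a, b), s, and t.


Euclidean algorithm on (873, 394) — divide until remainder is 0:
  873 = 2 · 394 + 85
  394 = 4 · 85 + 54
  85 = 1 · 54 + 31
  54 = 1 · 31 + 23
  31 = 1 · 23 + 8
  23 = 2 · 8 + 7
  8 = 1 · 7 + 1
  7 = 7 · 1 + 0
gcd(873, 394) = 1.
Track Bezout coefficients alongside the remainders: start with r₀ = 873 = a·1 + b·0 (s = 1, t = 0) and r₁ = 394 = a·0 + b·1 (s = 0, t = 1); each new remainder r_{k+1} = r_{k-1} − q_k·r_k inherits s_{k+1} = s_{k-1} − q_k·s_k, t_{k+1} = t_{k-1} − q_k·t_k, so r_k = a·s_k + b·t_k at every step:
  q = 2: r = 85, s = 1 − 2·0 = 1, t = 0 − 2·1 = -2  (check: 873·1 + 394·(-2) = 85)
  q = 4: r = 54, s = 0 − 4·1 = -4, t = 1 − 4·(-2) = 9  (check: 873·(-4) + 394·9 = 54)
  q = 1: r = 31, s = 1 − 1·(-4) = 5, t = -2 − 1·9 = -11  (check: 873·5 + 394·(-11) = 31)
  q = 1: r = 23, s = -4 − 1·5 = -9, t = 9 − 1·(-11) = 20  (check: 873·(-9) + 394·20 = 23)
  q = 1: r = 8, s = 5 − 1·(-9) = 14, t = -11 − 1·20 = -31  (check: 873·14 + 394·(-31) = 8)
  q = 2: r = 7, s = -9 − 2·14 = -37, t = 20 − 2·(-31) = 82  (check: 873·(-37) + 394·82 = 7)
  q = 1: r = 1, s = 14 − 1·(-37) = 51, t = -31 − 1·82 = -113  (check: 873·51 + 394·(-113) = 1)
The row with r = 1 (the gcd) gives the Bezout coefficients s = 51, t = -113.
Result: 873 · (51) + 394 · (-113) = 1.

gcd(873, 394) = 1; s = 51, t = -113 (check: 873·51 + 394·(-113) = 1).


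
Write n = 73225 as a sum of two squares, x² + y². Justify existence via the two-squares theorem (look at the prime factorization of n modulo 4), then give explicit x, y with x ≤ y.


Step 1: Factor n = 73225 = 5^2 · 29 · 101.
Step 2: Check the mod-4 condition on each prime factor: 5 ≡ 1 (mod 4), exponent 2; 29 ≡ 1 (mod 4), exponent 1; 101 ≡ 1 (mod 4), exponent 1.
All primes ≡ 3 (mod 4) appear to even exponent (or don't appear), so by the two-squares theorem n IS expressible as a sum of two squares.
Step 3: Build a representation. Group n = k² · m with k = 5 and m = 29 · 101 = 2929 (a product of primes ≡ 1 (mod 4)); a representation of m scales to one of n via (k·x)² + (k·y)² = k²(x² + y²). Each prime p ≡ 1 (mod 4) is itself a sum of two squares; find a² by testing p − a² for a perfect square:
  29: 29 − 1² = 28, 29 − 2² = 25 = 5² ⇒ 29 = 2² + 5².
  101: 101 − 1² = 100 = 10² ⇒ 101 = 1² + 10².
  Combine using the Brahmagupta–Fibonacci identity (a² + b²)(c² + d²) = (ac − bd)² + (ad + bc)² = (ac + bd)² + (ad − bc)²:
  29 · 101 = 2929: from (2² + 5²)(1² + 10²), take (2·1 − 5·10, 2·10 + 5·1) = (2 − 50, 20 + 5) = (-48, 25); dropping signs (only squares matter) gives (48, 25); check 48² + 25² = 2304 + 625 = 2929 ✓.
  Scale by k = 5: (5·48, 5·25) = (240, 125).
Step 4: Order so x ≤ y and verify: 125² + 240² = 15625 + 57600 = 73225 = n. ✓

n = 73225 = 125² + 240² (one valid representation with x ≤ y).


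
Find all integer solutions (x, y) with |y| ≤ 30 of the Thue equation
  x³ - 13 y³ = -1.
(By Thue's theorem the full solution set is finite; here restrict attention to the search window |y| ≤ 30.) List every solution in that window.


The equation is x³ - 13y³ = -1. For fixed y, x³ = 13·y³ − 1, so a solution requires the RHS to be a perfect cube.
Strategy: iterate y from -30 to 30, compute RHS = 13·y³ − 1, and check whether it is a (positive or negative) perfect cube.
Check small values of y:
  y = 0: RHS = -1 = (-1)³ ⇒ x = -1 works.
  y = 1: RHS = 12 is not a perfect cube.
  y = -1: RHS = -14 is not a perfect cube.
  y = 2: RHS = 103 is not a perfect cube.
  y = -2: RHS = -105 is not a perfect cube.
  y = 3: RHS = 350 is not a perfect cube.
  y = -3: RHS = -352 is not a perfect cube.
Continuing the search up to |y| = 30 finds no further solutions beyond those listed.
Collected solutions: (-1, 0).

Solutions (with |y| ≤ 30): (-1, 0).


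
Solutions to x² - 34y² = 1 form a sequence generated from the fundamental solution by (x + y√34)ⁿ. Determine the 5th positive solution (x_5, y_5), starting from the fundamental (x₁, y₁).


Step 1: Find the fundamental solution (x₁, y₁) of x² - 34y² = 1.
  Expand √34 as a continued fraction. a₀ = ⌊√34⌋ = 5; iterate m_{k+1} = d_k·a_k − m_k, d_{k+1} = (34 − m_{k+1}²)/d_k, a_{k+1} = ⌊(a₀ + m_{k+1})/d_{k+1}⌋ (starting m₀ = 0, d₀ = 1), with convergents p_k = a_k·p_{k-1} + p_{k-2}, q_k = a_k·q_{k-1} + q_{k-2} (p₋₁ = 1, q₋₁ = 0):
  k = 0: a₀ = 5; p₀/q₀ = 5/1; p₀² − 34·q₀² = 25 − 34 = -9.
  k = 1: m = 5, d = 9, a = ⌊(5 + 5)/9⌋ = 1; p/q = (1·5 + 1)/(1·1 + 0) = 6/1; p² − 34·q² = 36 − 34 = 2.
  k = 2: m = 4, d = 2, a = ⌊(5 + 4)/2⌋ = 4; p/q = (4·6 + 5)/(4·1 + 1) = 29/5; p² − 34·q² = 841 − 850 = -9.
  k = 3: m = 4, d = 9, a = ⌊(5 + 4)/9⌋ = 1; p/q = (1·29 + 6)/(1·5 + 1) = 35/6; p² − 34·q² = 1225 − 1224 = 1.
  The first convergent with p² − 34·q² = 1 gives the fundamental solution (x₁, y₁) = (35, 6).
Step 2: Apply the recurrence (x_{n+1}, y_{n+1}) = (x₁x_n + 34y₁y_n, x₁y_n + y₁x_n) repeatedly.
  From (x_1, y_1) = (35, 6): x_2 = 35·35 + 34·6·6 = 2449; y_2 = 35·6 + 6·35 = 420.
  From (x_2, y_2) = (2449, 420): x_3 = 35·2449 + 34·6·420 = 171395; y_3 = 35·420 + 6·2449 = 29394.
  From (x_3, y_3) = (171395, 29394): x_4 = 35·171395 + 34·6·29394 = 11995201; y_4 = 35·29394 + 6·171395 = 2057160.
  From (x_4, y_4) = (11995201, 2057160): x_5 = 35·11995201 + 34·6·2057160 = 839492675; y_5 = 35·2057160 + 6·11995201 = 143971806.
Step 3: Verify x_5² - 34·y_5² = 704747951378655625 - 704747951378655624 = 1 (should be 1). ✓

(x_1, y_1) = (35, 6); (x_5, y_5) = (839492675, 143971806).


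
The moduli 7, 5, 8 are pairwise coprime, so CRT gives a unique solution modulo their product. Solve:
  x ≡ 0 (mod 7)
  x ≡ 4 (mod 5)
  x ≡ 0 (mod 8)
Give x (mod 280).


Moduli 7, 5, 8 are pairwise coprime; by CRT there is a unique solution modulo M = 7 · 5 · 8 = 280.
Solve pairwise, accumulating the modulus:
  Start with x ≡ 0 (mod 7).
  Combine with x ≡ 4 (mod 5): since gcd(7, 5) = 1, we get a unique residue mod 35.
    Write x = 0 + 7·t and substitute into x ≡ 4 (mod 5): 7·t ≡ 4 − 0 = 4 (mod 5).
    Reduce coefficients mod 5: 2·t ≡ 4 (mod 5).
    The inverse of 2 mod 5 is 3 (since 2·3 = 6 = 1·5 + 1), so t ≡ 3·4 = 12 ≡ 2 (mod 5).
    Then x = 0 + 7·2 = 14, valid modulo lcm(7, 5) = 35: x ≡ 14 (mod 35).
  Combine with x ≡ 0 (mod 8): since gcd(35, 8) = 1, we get a unique residue mod 280.
    Write x = 14 + 35·t and substitute into x ≡ 0 (mod 8): 35·t ≡ 0 − 14 = -14 (mod 8).
    Reduce coefficients mod 8: 3·t ≡ 2 (mod 8).
    The inverse of 3 mod 8 is 3 (since 3·3 = 9 = 1·8 + 1), so t ≡ 3·2 = 6 ≡ 6 (mod 8).
    Then x = 14 + 35·6 = 224, valid modulo lcm(35, 8) = 280: x ≡ 224 (mod 280).
Verify: 224 mod 7 = 0 ✓, 224 mod 5 = 4 ✓, 224 mod 8 = 0 ✓.

x ≡ 224 (mod 280).


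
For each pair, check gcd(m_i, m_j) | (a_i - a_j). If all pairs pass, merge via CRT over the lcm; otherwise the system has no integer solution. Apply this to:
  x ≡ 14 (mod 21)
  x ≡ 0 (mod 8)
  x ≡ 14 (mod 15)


Moduli 21, 8, 15 are not pairwise coprime, so CRT works modulo lcm(m_i) when all pairwise compatibility conditions hold.
Pairwise compatibility: gcd(m_i, m_j) must divide a_i - a_j for every pair.
Merge one congruence at a time:
  Start: x ≡ 14 (mod 21).
  Combine with x ≡ 0 (mod 8): gcd(21, 8) = 1; 0 - 14 = -14, which IS divisible by 1, so compatible.
    Write x = 14 + 21·t and substitute into x ≡ 0 (mod 8): 21·t ≡ 0 − 14 = -14 (mod 8).
    Reduce coefficients mod 8: 5·t ≡ 2 (mod 8).
    The inverse of 5 mod 8 is 5 (since 5·5 = 25 = 3·8 + 1), so t ≡ 5·2 = 10 ≡ 2 (mod 8).
    Then x = 14 + 21·2 = 56, valid modulo lcm(21, 8) = 168: x ≡ 56 (mod 168).
  Combine with x ≡ 14 (mod 15): gcd(168, 15) = 3; 14 - 56 = -42, which IS divisible by 3, so compatible.
    Write x = 56 + 168·t and substitute into x ≡ 14 (mod 15): 168·t ≡ 14 − 56 = -42 (mod 15).
    Divide the congruence (and modulus) by g = 3: 56·t ≡ -14 (mod 5).
    Reduce coefficients mod 5: 1·t ≡ 1 (mod 5).
    So t ≡ 1 (mod 5).
    Then x = 56 + 168·1 = 224, valid modulo lcm(168, 15) = 840: x ≡ 224 (mod 840).
Verify: 224 mod 21 = 14, 224 mod 8 = 0, 224 mod 15 = 14.

x ≡ 224 (mod 840).


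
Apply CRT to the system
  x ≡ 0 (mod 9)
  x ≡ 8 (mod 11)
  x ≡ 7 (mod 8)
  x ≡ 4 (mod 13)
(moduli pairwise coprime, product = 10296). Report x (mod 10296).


Product of moduli M = 9 · 11 · 8 · 13 = 10296.
Merge one congruence at a time:
  Start: x ≡ 0 (mod 9).
  Combine with x ≡ 8 (mod 11); new modulus lcm = 99.
    Write x = 0 + 9·t and substitute into x ≡ 8 (mod 11): 9·t ≡ 8 − 0 = 8 (mod 11).
    The inverse of 9 mod 11 is 5 (since 9·5 = 45 = 4·11 + 1), so t ≡ 5·8 = 40 ≡ 7 (mod 11).
    Then x = 0 + 9·7 = 63, valid modulo lcm(9, 11) = 99: x ≡ 63 (mod 99).
  Combine with x ≡ 7 (mod 8); new modulus lcm = 792.
    Write x = 63 + 99·t and substitute into x ≡ 7 (mod 8): 99·t ≡ 7 − 63 = -56 (mod 8).
    Reduce coefficients mod 8: 3·t ≡ 0 (mod 8).
    The inverse of 3 mod 8 is 3 (since 3·3 = 9 = 1·8 + 1), so t ≡ 3·0 = 0 ≡ 0 (mod 8).
    Then x = 63 + 99·0 = 63, valid modulo lcm(99, 8) = 792: x ≡ 63 (mod 792).
  Combine with x ≡ 4 (mod 13); new modulus lcm = 10296.
    Write x = 63 + 792·t and substitute into x ≡ 4 (mod 13): 792·t ≡ 4 − 63 = -59 (mod 13).
    Reduce coefficients mod 13: 12·t ≡ 6 (mod 13).
    The inverse of 12 mod 13 is 12 (since 12·12 = 144 = 11·13 + 1), so t ≡ 12·6 = 72 ≡ 7 (mod 13).
    Then x = 63 + 792·7 = 5607, valid modulo lcm(792, 13) = 10296: x ≡ 5607 (mod 10296).
Verify against each original: 5607 mod 9 = 0, 5607 mod 11 = 8, 5607 mod 8 = 7, 5607 mod 13 = 4.

x ≡ 5607 (mod 10296).


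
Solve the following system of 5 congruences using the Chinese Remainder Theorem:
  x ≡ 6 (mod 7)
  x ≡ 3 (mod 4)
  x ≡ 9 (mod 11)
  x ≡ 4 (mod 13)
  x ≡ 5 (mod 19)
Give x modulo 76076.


Product of moduli M = 7 · 4 · 11 · 13 · 19 = 76076.
Merge one congruence at a time:
  Start: x ≡ 6 (mod 7).
  Combine with x ≡ 3 (mod 4); new modulus lcm = 28.
    Write x = 6 + 7·t and substitute into x ≡ 3 (mod 4): 7·t ≡ 3 − 6 = -3 (mod 4).
    Reduce coefficients mod 4: 3·t ≡ 1 (mod 4).
    The inverse of 3 mod 4 is 3 (since 3·3 = 9 = 2·4 + 1), so t ≡ 3·1 = 3 ≡ 3 (mod 4).
    Then x = 6 + 7·3 = 27, valid modulo lcm(7, 4) = 28: x ≡ 27 (mod 28).
  Combine with x ≡ 9 (mod 11); new modulus lcm = 308.
    Write x = 27 + 28·t and substitute into x ≡ 9 (mod 11): 28·t ≡ 9 − 27 = -18 (mod 11).
    Reduce coefficients mod 11: 6·t ≡ 4 (mod 11).
    The inverse of 6 mod 11 is 2 (since 6·2 = 12 = 1·11 + 1), so t ≡ 2·4 = 8 ≡ 8 (mod 11).
    Then x = 27 + 28·8 = 251, valid modulo lcm(28, 11) = 308: x ≡ 251 (mod 308).
  Combine with x ≡ 4 (mod 13); new modulus lcm = 4004.
    Write x = 251 + 308·t and substitute into x ≡ 4 (mod 13): 308·t ≡ 4 − 251 = -247 (mod 13).
    Reduce coefficients mod 13: 9·t ≡ 0 (mod 13).
    The inverse of 9 mod 13 is 3 (since 9·3 = 27 = 2·13 + 1), so t ≡ 3·0 = 0 ≡ 0 (mod 13).
    Then x = 251 + 308·0 = 251, valid modulo lcm(308, 13) = 4004: x ≡ 251 (mod 4004).
  Combine with x ≡ 5 (mod 19); new modulus lcm = 76076.
    Write x = 251 + 4004·t and substitute into x ≡ 5 (mod 19): 4004·t ≡ 5 − 251 = -246 (mod 19).
    Reduce coefficients mod 19: 14·t ≡ 1 (mod 19).
    The inverse of 14 mod 19 is 15 (since 14·15 = 210 = 11·19 + 1), so t ≡ 15·1 = 15 ≡ 15 (mod 19).
    Then x = 251 + 4004·15 = 60311, valid modulo lcm(4004, 19) = 76076: x ≡ 60311 (mod 76076).
Verify against each original: 60311 mod 7 = 6, 60311 mod 4 = 3, 60311 mod 11 = 9, 60311 mod 13 = 4, 60311 mod 19 = 5.

x ≡ 60311 (mod 76076).


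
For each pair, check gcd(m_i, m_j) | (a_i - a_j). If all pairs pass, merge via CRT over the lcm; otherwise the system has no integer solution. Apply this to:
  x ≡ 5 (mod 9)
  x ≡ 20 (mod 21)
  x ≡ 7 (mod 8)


Moduli 9, 21, 8 are not pairwise coprime, so CRT works modulo lcm(m_i) when all pairwise compatibility conditions hold.
Pairwise compatibility: gcd(m_i, m_j) must divide a_i - a_j for every pair.
Merge one congruence at a time:
  Start: x ≡ 5 (mod 9).
  Combine with x ≡ 20 (mod 21): gcd(9, 21) = 3; 20 - 5 = 15, which IS divisible by 3, so compatible.
    Write x = 5 + 9·t and substitute into x ≡ 20 (mod 21): 9·t ≡ 20 − 5 = 15 (mod 21).
    Divide the congruence (and modulus) by g = 3: 3·t ≡ 5 (mod 7).
    The inverse of 3 mod 7 is 5 (since 3·5 = 15 = 2·7 + 1), so t ≡ 5·5 = 25 ≡ 4 (mod 7).
    Then x = 5 + 9·4 = 41, valid modulo lcm(9, 21) = 63: x ≡ 41 (mod 63).
  Combine with x ≡ 7 (mod 8): gcd(63, 8) = 1; 7 - 41 = -34, which IS divisible by 1, so compatible.
    Write x = 41 + 63·t and substitute into x ≡ 7 (mod 8): 63·t ≡ 7 − 41 = -34 (mod 8).
    Reduce coefficients mod 8: 7·t ≡ 6 (mod 8).
    The inverse of 7 mod 8 is 7 (since 7·7 = 49 = 6·8 + 1), so t ≡ 7·6 = 42 ≡ 2 (mod 8).
    Then x = 41 + 63·2 = 167, valid modulo lcm(63, 8) = 504: x ≡ 167 (mod 504).
Verify: 167 mod 9 = 5, 167 mod 21 = 20, 167 mod 8 = 7.

x ≡ 167 (mod 504).


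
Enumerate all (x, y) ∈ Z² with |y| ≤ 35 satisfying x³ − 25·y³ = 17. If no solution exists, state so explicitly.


The equation is x³ - 25y³ = 17. For fixed y, x³ = 25·y³ + 17, so a solution requires the RHS to be a perfect cube.
Strategy: iterate y from -35 to 35, compute RHS = 25·y³ + 17, and check whether it is a (positive or negative) perfect cube.
Check small values of y:
  y = 0: RHS = 17 is not a perfect cube.
  y = 1: RHS = 42 is not a perfect cube.
  y = -1: RHS = -8 = (-2)³ ⇒ x = -2 works.
  y = 2: RHS = 217 is not a perfect cube.
  y = -2: RHS = -183 is not a perfect cube.
  y = 3: RHS = 692 is not a perfect cube.
  y = -3: RHS = -658 is not a perfect cube.
Continuing the search up to |y| = 35 finds no further solutions beyond those listed.
Collected solutions: (-2, -1).

Solutions (with |y| ≤ 35): (-2, -1).


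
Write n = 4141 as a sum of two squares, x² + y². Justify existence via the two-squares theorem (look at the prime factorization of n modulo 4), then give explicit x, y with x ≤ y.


Step 1: Factor n = 4141 = 41 · 101.
Step 2: Check the mod-4 condition on each prime factor: 41 ≡ 1 (mod 4), exponent 1; 101 ≡ 1 (mod 4), exponent 1.
All primes ≡ 3 (mod 4) appear to even exponent (or don't appear), so by the two-squares theorem n IS expressible as a sum of two squares.
Step 3: Build a representation. Here n = 41 · 101 is a product of primes ≡ 1 (mod 4). Each prime p ≡ 1 (mod 4) is itself a sum of two squares; find a² by testing p − a² for a perfect square:
  41: 41 − 1² = 40, 41 − 2² = 37, 41 − 3² = 32, 41 − 4² = 25 = 5² ⇒ 41 = 4² + 5².
  101: 101 − 1² = 100 = 10² ⇒ 101 = 1² + 10².
  Combine using the Brahmagupta–Fibonacci identity (a² + b²)(c² + d²) = (ac − bd)² + (ad + bc)² = (ac + bd)² + (ad − bc)²:
  41 · 101 = 4141: from (4² + 5²)(1² + 10²), take (4·1 − 5·10, 4·10 + 5·1) = (4 − 50, 40 + 5) = (-46, 45); dropping signs (only squares matter) gives (46, 45); check 46² + 45² = 2116 + 2025 = 4141 ✓.
Step 4: Order so x ≤ y and verify: 45² + 46² = 2025 + 2116 = 4141 = n. ✓

n = 4141 = 45² + 46² (one valid representation with x ≤ y).


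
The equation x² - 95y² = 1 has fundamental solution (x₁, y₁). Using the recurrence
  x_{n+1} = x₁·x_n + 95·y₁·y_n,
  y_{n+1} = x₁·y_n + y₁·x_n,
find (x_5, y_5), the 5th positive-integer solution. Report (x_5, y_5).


Step 1: Find the fundamental solution (x₁, y₁) of x² - 95y² = 1.
  Expand √95 as a continued fraction. a₀ = ⌊√95⌋ = 9; iterate m_{k+1} = d_k·a_k − m_k, d_{k+1} = (95 − m_{k+1}²)/d_k, a_{k+1} = ⌊(a₀ + m_{k+1})/d_{k+1}⌋ (starting m₀ = 0, d₀ = 1), with convergents p_k = a_k·p_{k-1} + p_{k-2}, q_k = a_k·q_{k-1} + q_{k-2} (p₋₁ = 1, q₋₁ = 0):
  k = 0: a₀ = 9; p₀/q₀ = 9/1; p₀² − 95·q₀² = 81 − 95 = -14.
  k = 1: m = 9, d = 14, a = ⌊(9 + 9)/14⌋ = 1; p/q = (1·9 + 1)/(1·1 + 0) = 10/1; p² − 95·q² = 100 − 95 = 5.
  k = 2: m = 5, d = 5, a = ⌊(9 + 5)/5⌋ = 2; p/q = (2·10 + 9)/(2·1 + 1) = 29/3; p² − 95·q² = 841 − 855 = -14.
  k = 3: m = 5, d = 14, a = ⌊(9 + 5)/14⌋ = 1; p/q = (1·29 + 10)/(1·3 + 1) = 39/4; p² − 95·q² = 1521 − 1520 = 1.
  The first convergent with p² − 95·q² = 1 gives the fundamental solution (x₁, y₁) = (39, 4).
Step 2: Apply the recurrence (x_{n+1}, y_{n+1}) = (x₁x_n + 95y₁y_n, x₁y_n + y₁x_n) repeatedly.
  From (x_1, y_1) = (39, 4): x_2 = 39·39 + 95·4·4 = 3041; y_2 = 39·4 + 4·39 = 312.
  From (x_2, y_2) = (3041, 312): x_3 = 39·3041 + 95·4·312 = 237159; y_3 = 39·312 + 4·3041 = 24332.
  From (x_3, y_3) = (237159, 24332): x_4 = 39·237159 + 95·4·24332 = 18495361; y_4 = 39·24332 + 4·237159 = 1897584.
  From (x_4, y_4) = (18495361, 1897584): x_5 = 39·18495361 + 95·4·1897584 = 1442400999; y_5 = 39·1897584 + 4·18495361 = 147987220.
Step 3: Verify x_5² - 95·y_5² = 2080520641916198001 - 2080520641916198000 = 1 (should be 1). ✓

(x_1, y_1) = (39, 4); (x_5, y_5) = (1442400999, 147987220).


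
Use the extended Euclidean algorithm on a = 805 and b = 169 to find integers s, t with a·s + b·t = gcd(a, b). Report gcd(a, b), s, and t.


Euclidean algorithm on (805, 169) — divide until remainder is 0:
  805 = 4 · 169 + 129
  169 = 1 · 129 + 40
  129 = 3 · 40 + 9
  40 = 4 · 9 + 4
  9 = 2 · 4 + 1
  4 = 4 · 1 + 0
gcd(805, 169) = 1.
Track Bezout coefficients alongside the remainders: start with r₀ = 805 = a·1 + b·0 (s = 1, t = 0) and r₁ = 169 = a·0 + b·1 (s = 0, t = 1); each new remainder r_{k+1} = r_{k-1} − q_k·r_k inherits s_{k+1} = s_{k-1} − q_k·s_k, t_{k+1} = t_{k-1} − q_k·t_k, so r_k = a·s_k + b·t_k at every step:
  q = 4: r = 129, s = 1 − 4·0 = 1, t = 0 − 4·1 = -4  (check: 805·1 + 169·(-4) = 129)
  q = 1: r = 40, s = 0 − 1·1 = -1, t = 1 − 1·(-4) = 5  (check: 805·(-1) + 169·5 = 40)
  q = 3: r = 9, s = 1 − 3·(-1) = 4, t = -4 − 3·5 = -19  (check: 805·4 + 169·(-19) = 9)
  q = 4: r = 4, s = -1 − 4·4 = -17, t = 5 − 4·(-19) = 81  (check: 805·(-17) + 169·81 = 4)
  q = 2: r = 1, s = 4 − 2·(-17) = 38, t = -19 − 2·81 = -181  (check: 805·38 + 169·(-181) = 1)
The row with r = 1 (the gcd) gives the Bezout coefficients s = 38, t = -181.
Result: 805 · (38) + 169 · (-181) = 1.

gcd(805, 169) = 1; s = 38, t = -181 (check: 805·38 + 169·(-181) = 1).


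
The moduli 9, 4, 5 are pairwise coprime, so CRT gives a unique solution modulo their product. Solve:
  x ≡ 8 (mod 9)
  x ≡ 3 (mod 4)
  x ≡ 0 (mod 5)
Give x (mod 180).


Moduli 9, 4, 5 are pairwise coprime; by CRT there is a unique solution modulo M = 9 · 4 · 5 = 180.
Solve pairwise, accumulating the modulus:
  Start with x ≡ 8 (mod 9).
  Combine with x ≡ 3 (mod 4): since gcd(9, 4) = 1, we get a unique residue mod 36.
    Write x = 8 + 9·t and substitute into x ≡ 3 (mod 4): 9·t ≡ 3 − 8 = -5 (mod 4).
    Reduce coefficients mod 4: 1·t ≡ 3 (mod 4).
    So t ≡ 3 (mod 4).
    Then x = 8 + 9·3 = 35, valid modulo lcm(9, 4) = 36: x ≡ 35 (mod 36).
  Combine with x ≡ 0 (mod 5): since gcd(36, 5) = 1, we get a unique residue mod 180.
    Write x = 35 + 36·t and substitute into x ≡ 0 (mod 5): 36·t ≡ 0 − 35 = -35 (mod 5).
    Reduce coefficients mod 5: 1·t ≡ 0 (mod 5).
    So t ≡ 0 (mod 5).
    Then x = 35 + 36·0 = 35, valid modulo lcm(36, 5) = 180: x ≡ 35 (mod 180).
Verify: 35 mod 9 = 8 ✓, 35 mod 4 = 3 ✓, 35 mod 5 = 0 ✓.

x ≡ 35 (mod 180).


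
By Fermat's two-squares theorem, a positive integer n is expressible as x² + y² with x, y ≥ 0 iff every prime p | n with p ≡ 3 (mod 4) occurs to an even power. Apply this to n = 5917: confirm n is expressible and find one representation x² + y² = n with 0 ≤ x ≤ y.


Step 1: Factor n = 5917 = 61 · 97.
Step 2: Check the mod-4 condition on each prime factor: 61 ≡ 1 (mod 4), exponent 1; 97 ≡ 1 (mod 4), exponent 1.
All primes ≡ 3 (mod 4) appear to even exponent (or don't appear), so by the two-squares theorem n IS expressible as a sum of two squares.
Step 3: Build a representation. Here n = 61 · 97 is a product of primes ≡ 1 (mod 4). Each prime p ≡ 1 (mod 4) is itself a sum of two squares; find a² by testing p − a² for a perfect square:
  61: 61 − 1² = 60, 61 − 2² = 57, 61 − 3² = 52, 61 − 4² = 45, 61 − 5² = 36 = 6² ⇒ 61 = 5² + 6².
  97: 97 − 1² = 96, 97 − 2² = 93, 97 − 3² = 88, 97 − 4² = 81 = 9² ⇒ 97 = 4² + 9².
  Combine using the Brahmagupta–Fibonacci identity (a² + b²)(c² + d²) = (ac − bd)² + (ad + bc)² = (ac + bd)² + (ad − bc)²:
  61 · 97 = 5917: from (5² + 6²)(4² + 9²), take (5·4 − 6·9, 5·9 + 6·4) = (20 − 54, 45 + 24) = (-34, 69); dropping signs (only squares matter) gives (34, 69); check 34² + 69² = 1156 + 4761 = 5917 ✓.
Step 4: Order so x ≤ y and verify: 34² + 69² = 1156 + 4761 = 5917 = n. ✓

n = 5917 = 34² + 69² (one valid representation with x ≤ y).


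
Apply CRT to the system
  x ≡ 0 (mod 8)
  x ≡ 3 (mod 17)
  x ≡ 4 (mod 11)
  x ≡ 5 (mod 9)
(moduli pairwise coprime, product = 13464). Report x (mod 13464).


Product of moduli M = 8 · 17 · 11 · 9 = 13464.
Merge one congruence at a time:
  Start: x ≡ 0 (mod 8).
  Combine with x ≡ 3 (mod 17); new modulus lcm = 136.
    Write x = 0 + 8·t and substitute into x ≡ 3 (mod 17): 8·t ≡ 3 − 0 = 3 (mod 17).
    The inverse of 8 mod 17 is 15 (since 8·15 = 120 = 7·17 + 1), so t ≡ 15·3 = 45 ≡ 11 (mod 17).
    Then x = 0 + 8·11 = 88, valid modulo lcm(8, 17) = 136: x ≡ 88 (mod 136).
  Combine with x ≡ 4 (mod 11); new modulus lcm = 1496.
    Write x = 88 + 136·t and substitute into x ≡ 4 (mod 11): 136·t ≡ 4 − 88 = -84 (mod 11).
    Reduce coefficients mod 11: 4·t ≡ 4 (mod 11).
    The inverse of 4 mod 11 is 3 (since 4·3 = 12 = 1·11 + 1), so t ≡ 3·4 = 12 ≡ 1 (mod 11).
    Then x = 88 + 136·1 = 224, valid modulo lcm(136, 11) = 1496: x ≡ 224 (mod 1496).
  Combine with x ≡ 5 (mod 9); new modulus lcm = 13464.
    Write x = 224 + 1496·t and substitute into x ≡ 5 (mod 9): 1496·t ≡ 5 − 224 = -219 (mod 9).
    Reduce coefficients mod 9: 2·t ≡ 6 (mod 9).
    The inverse of 2 mod 9 is 5 (since 2·5 = 10 = 1·9 + 1), so t ≡ 5·6 = 30 ≡ 3 (mod 9).
    Then x = 224 + 1496·3 = 4712, valid modulo lcm(1496, 9) = 13464: x ≡ 4712 (mod 13464).
Verify against each original: 4712 mod 8 = 0, 4712 mod 17 = 3, 4712 mod 11 = 4, 4712 mod 9 = 5.

x ≡ 4712 (mod 13464).


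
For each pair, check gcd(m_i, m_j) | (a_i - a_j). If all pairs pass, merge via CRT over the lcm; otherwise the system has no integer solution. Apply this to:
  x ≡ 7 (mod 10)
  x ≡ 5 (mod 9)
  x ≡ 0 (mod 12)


Moduli 10, 9, 12 are not pairwise coprime, so CRT works modulo lcm(m_i) when all pairwise compatibility conditions hold.
Pairwise compatibility: gcd(m_i, m_j) must divide a_i - a_j for every pair.
Merge one congruence at a time:
  Start: x ≡ 7 (mod 10).
  Combine with x ≡ 5 (mod 9): gcd(10, 9) = 1; 5 - 7 = -2, which IS divisible by 1, so compatible.
    Write x = 7 + 10·t and substitute into x ≡ 5 (mod 9): 10·t ≡ 5 − 7 = -2 (mod 9).
    Reduce coefficients mod 9: 1·t ≡ 7 (mod 9).
    So t ≡ 7 (mod 9).
    Then x = 7 + 10·7 = 77, valid modulo lcm(10, 9) = 90: x ≡ 77 (mod 90).
  Combine with x ≡ 0 (mod 12): gcd(90, 12) = 6, and 0 - 77 = -77 is NOT divisible by 6.
    ⇒ system is inconsistent (no integer solution).

No solution (the system is inconsistent).


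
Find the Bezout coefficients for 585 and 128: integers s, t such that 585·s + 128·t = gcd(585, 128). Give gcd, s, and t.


Euclidean algorithm on (585, 128) — divide until remainder is 0:
  585 = 4 · 128 + 73
  128 = 1 · 73 + 55
  73 = 1 · 55 + 18
  55 = 3 · 18 + 1
  18 = 18 · 1 + 0
gcd(585, 128) = 1.
Track Bezout coefficients alongside the remainders: start with r₀ = 585 = a·1 + b·0 (s = 1, t = 0) and r₁ = 128 = a·0 + b·1 (s = 0, t = 1); each new remainder r_{k+1} = r_{k-1} − q_k·r_k inherits s_{k+1} = s_{k-1} − q_k·s_k, t_{k+1} = t_{k-1} − q_k·t_k, so r_k = a·s_k + b·t_k at every step:
  q = 4: r = 73, s = 1 − 4·0 = 1, t = 0 − 4·1 = -4  (check: 585·1 + 128·(-4) = 73)
  q = 1: r = 55, s = 0 − 1·1 = -1, t = 1 − 1·(-4) = 5  (check: 585·(-1) + 128·5 = 55)
  q = 1: r = 18, s = 1 − 1·(-1) = 2, t = -4 − 1·5 = -9  (check: 585·2 + 128·(-9) = 18)
  q = 3: r = 1, s = -1 − 3·2 = -7, t = 5 − 3·(-9) = 32  (check: 585·(-7) + 128·32 = 1)
The row with r = 1 (the gcd) gives the Bezout coefficients s = -7, t = 32.
Result: 585 · (-7) + 128 · (32) = 1.

gcd(585, 128) = 1; s = -7, t = 32 (check: 585·(-7) + 128·32 = 1).


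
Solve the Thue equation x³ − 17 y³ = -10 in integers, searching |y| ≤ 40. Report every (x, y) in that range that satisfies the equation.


The equation is x³ - 17y³ = -10. For fixed y, x³ = 17·y³ − 10, so a solution requires the RHS to be a perfect cube.
Strategy: iterate y from -40 to 40, compute RHS = 17·y³ − 10, and check whether it is a (positive or negative) perfect cube.
Check small values of y:
  y = 0: RHS = -10 is not a perfect cube.
  y = 1: RHS = 7 is not a perfect cube.
  y = -1: RHS = -27 = (-3)³ ⇒ x = -3 works.
  y = 2: RHS = 126 is not a perfect cube.
  y = -2: RHS = -146 is not a perfect cube.
  y = 3: RHS = 449 is not a perfect cube.
  y = -3: RHS = -469 is not a perfect cube.
Continuing the search up to |y| = 40 finds no further solutions beyond those listed.
Collected solutions: (-3, -1).

Solutions (with |y| ≤ 40): (-3, -1).
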